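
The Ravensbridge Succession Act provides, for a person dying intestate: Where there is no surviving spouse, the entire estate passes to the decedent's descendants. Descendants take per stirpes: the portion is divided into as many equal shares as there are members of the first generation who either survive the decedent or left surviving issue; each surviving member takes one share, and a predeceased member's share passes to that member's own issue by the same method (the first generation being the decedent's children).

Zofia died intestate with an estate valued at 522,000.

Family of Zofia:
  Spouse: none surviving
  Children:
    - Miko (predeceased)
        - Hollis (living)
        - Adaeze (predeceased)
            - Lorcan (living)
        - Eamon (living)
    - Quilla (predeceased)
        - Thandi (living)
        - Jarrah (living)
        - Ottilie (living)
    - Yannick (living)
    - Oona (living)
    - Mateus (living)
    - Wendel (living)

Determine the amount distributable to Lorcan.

The entire 522,000 passes to the descendants.
That amount (522,000) is divided into 6 shares of 87,000: Yannick, Oona, Mateus, and Wendel each take 87,000; Miko's 87,000 share passes to Miko's issue; Quilla's 87,000 share passes to Quilla's issue.
Miko's share (87,000) is divided into 3 shares of 29,000: Hollis and Eamon each take 29,000; Adaeze's 29,000 share passes to Adaeze's issue.
Adaeze's share (29,000) passes entirely to Lorcan.
Quilla's share (87,000) is divided into 3 shares of 29,000: Thandi, Jarrah, and Ottilie each take 29,000.

Lorcan receives 29,000.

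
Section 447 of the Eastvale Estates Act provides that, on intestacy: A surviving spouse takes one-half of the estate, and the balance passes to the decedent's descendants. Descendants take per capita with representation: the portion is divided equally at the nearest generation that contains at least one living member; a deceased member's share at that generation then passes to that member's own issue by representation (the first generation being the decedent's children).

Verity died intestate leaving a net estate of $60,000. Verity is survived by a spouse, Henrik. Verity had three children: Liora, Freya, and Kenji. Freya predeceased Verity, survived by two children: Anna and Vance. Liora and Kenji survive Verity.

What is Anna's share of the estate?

Henrik takes one-half of $60,000 = $30,000. The remaining $30,000 passes to the descendants.
The descendants' portion ($30,000) is divided into 3 shares of $10,000: Liora and Kenji each take $10,000; Freya's $10,000 share passes to Freya's issue.
Freya's share ($10,000) is divided into 2 shares of $5,000: Anna and Vance each take $5,000.

Anna receives $5,000.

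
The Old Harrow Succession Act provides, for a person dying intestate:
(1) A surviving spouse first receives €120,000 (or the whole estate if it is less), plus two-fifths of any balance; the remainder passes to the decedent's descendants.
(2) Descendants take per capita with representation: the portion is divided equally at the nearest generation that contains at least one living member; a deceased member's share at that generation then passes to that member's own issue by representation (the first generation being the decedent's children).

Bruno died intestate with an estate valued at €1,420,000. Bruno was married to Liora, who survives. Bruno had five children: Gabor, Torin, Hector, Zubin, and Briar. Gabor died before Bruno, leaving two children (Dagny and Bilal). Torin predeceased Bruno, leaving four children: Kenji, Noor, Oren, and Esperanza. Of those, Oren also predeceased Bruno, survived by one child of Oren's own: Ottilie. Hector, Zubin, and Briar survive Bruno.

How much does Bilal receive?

Bilal receives €78,000.

Liora first takes €120,000, leaving a balance of €1,300,000. Liora then takes two-fifths of the balance (€520,000), for a total of €640,000. The remaining €780,000 passes to the descendants.
The descendants' portion (€780,000) is divided into 5 shares of €156,000: Hector, Zubin, and Briar each take €156,000; Gabor's €156,000 share passes to Gabor's issue; Torin's €156,000 share passes to Torin's issue.
Gabor's share (€156,000) is divided into 2 shares of €78,000: Dagny and Bilal each take €78,000.
Torin's share (€156,000) is divided into 4 shares of €39,000: Kenji, Noor, and Esperanza each take €39,000; Oren's €39,000 share passes to Oren's issue.
Oren's share (€39,000) passes entirely to Ottilie.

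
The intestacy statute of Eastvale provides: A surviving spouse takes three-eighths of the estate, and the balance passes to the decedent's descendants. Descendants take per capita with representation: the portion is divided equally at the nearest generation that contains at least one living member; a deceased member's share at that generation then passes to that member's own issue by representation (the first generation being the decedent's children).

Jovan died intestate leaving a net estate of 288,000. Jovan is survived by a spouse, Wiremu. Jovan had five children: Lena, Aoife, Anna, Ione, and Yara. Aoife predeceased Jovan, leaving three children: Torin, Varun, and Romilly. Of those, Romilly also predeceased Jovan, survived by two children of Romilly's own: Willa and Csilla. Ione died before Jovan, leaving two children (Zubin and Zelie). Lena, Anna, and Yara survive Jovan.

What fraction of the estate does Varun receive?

Wiremu takes three-eighths of 288,000 = 108,000. The remaining 180,000 passes to the descendants.
The descendants' portion (180,000) is divided into 5 shares of 36,000: Lena, Anna, and Yara each take 36,000; Aoife's 36,000 share passes to Aoife's issue; Ione's 36,000 share passes to Ione's issue.
Aoife's share (36,000) is divided into 3 shares of 12,000: Torin and Varun each take 12,000; Romilly's 12,000 share passes to Romilly's issue.
Romilly's share (12,000) is divided into 2 shares of 6,000: Willa and Csilla each take 6,000.
Ione's share (36,000) is divided into 2 shares of 18,000: Zubin and Zelie each take 18,000.

Varun receives 1/24 of the estate.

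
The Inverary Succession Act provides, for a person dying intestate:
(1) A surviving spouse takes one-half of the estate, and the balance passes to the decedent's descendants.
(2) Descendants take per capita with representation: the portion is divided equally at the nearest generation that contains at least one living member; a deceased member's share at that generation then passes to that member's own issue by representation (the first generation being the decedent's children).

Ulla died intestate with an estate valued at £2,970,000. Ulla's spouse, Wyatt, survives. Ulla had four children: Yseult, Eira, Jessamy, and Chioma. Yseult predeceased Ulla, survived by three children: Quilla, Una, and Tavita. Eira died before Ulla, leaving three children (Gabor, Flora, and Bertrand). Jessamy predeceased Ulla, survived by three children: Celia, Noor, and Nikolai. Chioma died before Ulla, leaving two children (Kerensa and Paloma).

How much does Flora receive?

Flora receives £135,000.

Wyatt takes one-half of £2,970,000 = £1,485,000. The remaining £1,485,000 passes to the descendants.
No child survives, so the initial division is made at the grandchildren's generation.
The descendants' portion (£1,485,000) is divided into 11 shares of £135,000: Quilla, Una, Tavita, Gabor, Flora, Bertrand, Celia, Noor, Nikolai, Kerensa, and Paloma each take £135,000.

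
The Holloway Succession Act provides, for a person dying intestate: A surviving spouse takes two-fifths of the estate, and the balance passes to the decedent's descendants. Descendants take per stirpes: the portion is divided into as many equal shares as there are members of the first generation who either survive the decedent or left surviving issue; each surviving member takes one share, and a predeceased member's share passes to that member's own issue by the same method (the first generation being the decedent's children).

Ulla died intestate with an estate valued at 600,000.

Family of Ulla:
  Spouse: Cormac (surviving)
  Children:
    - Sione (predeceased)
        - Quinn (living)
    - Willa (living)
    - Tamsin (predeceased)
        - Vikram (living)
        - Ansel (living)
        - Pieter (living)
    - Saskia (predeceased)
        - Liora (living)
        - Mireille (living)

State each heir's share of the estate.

Cormac: 240,000; Quinn: 90,000; Willa: 90,000; Vikram: 30,000; Ansel: 30,000; Pieter: 30,000; Liora: 45,000; Mireille: 45,000

Cormac takes two-fifths of 600,000 = 240,000. The remaining 360,000 passes to the descendants.
The descendants' portion (360,000) is divided into 4 shares of 90,000: Willa takes 90,000; Sione's 90,000 share passes to Sione's issue; Tamsin's 90,000 share passes to Tamsin's issue; Saskia's 90,000 share passes to Saskia's issue.
Sione's share (90,000) passes entirely to Quinn.
Tamsin's share (90,000) is divided into 3 shares of 30,000: Vikram, Ansel, and Pieter each take 30,000.
Saskia's share (90,000) is divided into 2 shares of 45,000: Liora and Mireille each take 45,000.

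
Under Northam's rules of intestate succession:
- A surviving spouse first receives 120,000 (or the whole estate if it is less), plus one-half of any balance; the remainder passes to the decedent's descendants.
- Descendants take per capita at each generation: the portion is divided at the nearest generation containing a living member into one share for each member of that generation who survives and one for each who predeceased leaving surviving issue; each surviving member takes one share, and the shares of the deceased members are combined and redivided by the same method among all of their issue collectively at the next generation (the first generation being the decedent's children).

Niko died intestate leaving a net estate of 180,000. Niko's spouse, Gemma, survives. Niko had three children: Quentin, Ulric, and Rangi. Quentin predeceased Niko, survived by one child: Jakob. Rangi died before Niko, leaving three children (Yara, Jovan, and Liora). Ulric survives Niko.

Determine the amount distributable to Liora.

Gemma first takes 120,000, leaving a balance of 60,000. Gemma then takes one-half of the balance (30,000), for a total of 150,000. The remaining 30,000 passes to the descendants.
The descendants' portion (30,000) is divided at the children's generation into 3 shares of 10,000. Ulric takes 10,000. The 2 shares of the deceased (Quentin and Rangi) are combined into a pool of 20,000.
That pool (20,000) is divided at the grandchildren's generation equally among Jakob, Yara, Jovan, and Liora: 5,000 each.

Liora receives 5,000.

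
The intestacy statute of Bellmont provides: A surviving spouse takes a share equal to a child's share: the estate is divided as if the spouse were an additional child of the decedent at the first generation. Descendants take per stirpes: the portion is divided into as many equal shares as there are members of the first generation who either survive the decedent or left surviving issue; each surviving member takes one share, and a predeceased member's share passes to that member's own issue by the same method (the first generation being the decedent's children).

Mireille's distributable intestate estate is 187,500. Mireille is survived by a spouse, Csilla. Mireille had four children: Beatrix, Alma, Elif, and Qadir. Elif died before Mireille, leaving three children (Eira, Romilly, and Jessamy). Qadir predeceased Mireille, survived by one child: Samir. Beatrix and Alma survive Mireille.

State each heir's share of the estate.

Csilla: 37,500; Beatrix: 37,500; Alma: 37,500; Eira: 12,500; Romilly: 12,500; Jessamy: 12,500; Samir: 37,500

The spouse counts as an additional share at the children's level, so there are 5 primary shares of 37,500. Csilla takes one such share (37,500).
The children's combined portion (150,000) is divided into 4 shares of 37,500: Beatrix and Alma each take 37,500; Elif's 37,500 share passes to Elif's issue; Qadir's 37,500 share passes to Qadir's issue.
Elif's share (37,500) is divided into 3 shares of 12,500: Eira, Romilly, and Jessamy each take 12,500.
Qadir's share (37,500) passes entirely to Samir.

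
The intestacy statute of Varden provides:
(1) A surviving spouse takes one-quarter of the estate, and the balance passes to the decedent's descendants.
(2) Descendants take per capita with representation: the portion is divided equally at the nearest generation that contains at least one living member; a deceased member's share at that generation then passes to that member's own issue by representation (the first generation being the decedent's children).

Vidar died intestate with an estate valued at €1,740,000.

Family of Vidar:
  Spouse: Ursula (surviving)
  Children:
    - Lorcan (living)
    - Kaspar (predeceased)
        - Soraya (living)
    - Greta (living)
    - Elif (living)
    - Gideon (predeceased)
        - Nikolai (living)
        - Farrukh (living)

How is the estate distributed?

Ursula: €435,000; Lorcan: €261,000; Soraya: €261,000; Greta: €261,000; Elif: €261,000; Nikolai: €130,500; Farrukh: €130,500

Ursula takes one-quarter of €1,740,000 = €435,000. The remaining €1,305,000 passes to the descendants.
The descendants' portion (€1,305,000) is divided into 5 shares of €261,000: Lorcan, Greta, and Elif each take €261,000; Kaspar's €261,000 share passes to Kaspar's issue; Gideon's €261,000 share passes to Gideon's issue.
Kaspar's share (€261,000) passes entirely to Soraya.
Gideon's share (€261,000) is divided into 2 shares of €130,500: Nikolai and Farrukh each take €130,500.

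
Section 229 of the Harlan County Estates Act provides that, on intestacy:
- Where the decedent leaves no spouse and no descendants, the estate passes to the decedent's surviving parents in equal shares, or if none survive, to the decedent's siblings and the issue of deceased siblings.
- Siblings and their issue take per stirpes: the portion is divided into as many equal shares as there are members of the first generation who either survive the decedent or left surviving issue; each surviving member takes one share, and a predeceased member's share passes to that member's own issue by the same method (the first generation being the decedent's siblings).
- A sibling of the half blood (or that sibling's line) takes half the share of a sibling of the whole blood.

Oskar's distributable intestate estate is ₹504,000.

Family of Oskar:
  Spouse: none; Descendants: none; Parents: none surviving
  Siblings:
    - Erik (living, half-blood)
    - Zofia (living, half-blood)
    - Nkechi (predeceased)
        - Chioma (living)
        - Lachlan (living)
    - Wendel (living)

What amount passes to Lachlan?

Lachlan receives ₹84,000.

The entire ₹504,000 passes to the siblings and their issue.
Counting each half-blood sibling's line as half a unit, there are 3 units in ₹504,000, so one unit is ₹168,000. Whole-blood lines (Nkechi and Wendel) take ₹168,000 each; half-blood lines (Erik and Zofia) take ₹84,000 each.
Nkechi's share (₹168,000) is divided into 2 shares of ₹84,000: Chioma and Lachlan each take ₹84,000.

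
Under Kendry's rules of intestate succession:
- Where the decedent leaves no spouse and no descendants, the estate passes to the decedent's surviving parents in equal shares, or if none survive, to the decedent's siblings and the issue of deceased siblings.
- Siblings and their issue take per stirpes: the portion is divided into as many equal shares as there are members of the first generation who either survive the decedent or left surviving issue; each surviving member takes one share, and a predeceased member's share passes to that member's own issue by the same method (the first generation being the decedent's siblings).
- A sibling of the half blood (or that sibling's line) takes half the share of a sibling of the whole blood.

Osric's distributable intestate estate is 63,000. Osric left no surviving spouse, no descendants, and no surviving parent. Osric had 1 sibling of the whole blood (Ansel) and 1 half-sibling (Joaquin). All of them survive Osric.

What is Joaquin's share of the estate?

Joaquin receives 21,000.

The entire 63,000 passes to the siblings and their issue.
Counting each half-blood sibling's line as half a unit, there are 3/2 units in 63,000, so one unit is 42,000. Whole-blood lines (Ansel) take 42,000 each; half-blood lines (Joaquin) take 21,000 each.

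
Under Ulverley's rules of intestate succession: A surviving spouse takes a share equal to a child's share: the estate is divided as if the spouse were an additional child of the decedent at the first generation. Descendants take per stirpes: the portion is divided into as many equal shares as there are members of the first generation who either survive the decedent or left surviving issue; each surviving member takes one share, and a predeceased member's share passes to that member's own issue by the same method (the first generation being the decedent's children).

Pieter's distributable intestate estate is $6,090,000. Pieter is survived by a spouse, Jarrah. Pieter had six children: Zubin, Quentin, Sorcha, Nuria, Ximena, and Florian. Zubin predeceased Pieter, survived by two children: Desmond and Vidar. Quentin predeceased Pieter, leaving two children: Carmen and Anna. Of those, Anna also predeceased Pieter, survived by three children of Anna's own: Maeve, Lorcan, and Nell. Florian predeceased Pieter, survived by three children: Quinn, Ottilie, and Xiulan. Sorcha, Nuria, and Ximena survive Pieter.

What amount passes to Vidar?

The spouse counts as an additional share at the children's level, so there are 7 primary shares of $870,000. Jarrah takes one such share ($870,000).
The children's combined portion ($5,220,000) is divided into 6 shares of $870,000: Sorcha, Nuria, and Ximena each take $870,000; Zubin's $870,000 share passes to Zubin's issue; Quentin's $870,000 share passes to Quentin's issue; Florian's $870,000 share passes to Florian's issue.
Zubin's share ($870,000) is divided into 2 shares of $435,000: Desmond and Vidar each take $435,000.
Quentin's share ($870,000) is divided into 2 shares of $435,000: Carmen takes $435,000; Anna's $435,000 share passes to Anna's issue.
Anna's share ($435,000) is divided into 3 shares of $145,000: Maeve, Lorcan, and Nell each take $145,000.
Florian's share ($870,000) is divided into 3 shares of $290,000: Quinn, Ottilie, and Xiulan each take $290,000.

Vidar receives $435,000.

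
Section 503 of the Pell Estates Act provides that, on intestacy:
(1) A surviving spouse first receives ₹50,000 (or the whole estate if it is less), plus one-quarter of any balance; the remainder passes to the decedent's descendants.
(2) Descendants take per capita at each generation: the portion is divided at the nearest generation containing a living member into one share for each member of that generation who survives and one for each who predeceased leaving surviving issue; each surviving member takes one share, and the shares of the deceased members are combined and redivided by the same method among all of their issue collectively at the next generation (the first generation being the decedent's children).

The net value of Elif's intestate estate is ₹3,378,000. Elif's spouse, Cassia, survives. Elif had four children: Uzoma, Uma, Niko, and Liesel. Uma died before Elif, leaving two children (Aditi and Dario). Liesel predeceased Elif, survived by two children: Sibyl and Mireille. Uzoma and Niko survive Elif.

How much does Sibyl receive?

Sibyl receives ₹312,000.

Cassia first takes ₹50,000, leaving a balance of ₹3,328,000. Cassia then takes one-quarter of the balance (₹832,000), for a total of ₹882,000. The remaining ₹2,496,000 passes to the descendants.
The descendants' portion (₹2,496,000) is divided at the children's generation into 4 shares of ₹624,000. Uzoma and Niko each take ₹624,000. The 2 shares of the deceased (Uma and Liesel) are combined into a pool of ₹1,248,000.
That pool (₹1,248,000) is divided at the grandchildren's generation equally among Aditi, Dario, Sibyl, and Mireille: ₹312,000 each.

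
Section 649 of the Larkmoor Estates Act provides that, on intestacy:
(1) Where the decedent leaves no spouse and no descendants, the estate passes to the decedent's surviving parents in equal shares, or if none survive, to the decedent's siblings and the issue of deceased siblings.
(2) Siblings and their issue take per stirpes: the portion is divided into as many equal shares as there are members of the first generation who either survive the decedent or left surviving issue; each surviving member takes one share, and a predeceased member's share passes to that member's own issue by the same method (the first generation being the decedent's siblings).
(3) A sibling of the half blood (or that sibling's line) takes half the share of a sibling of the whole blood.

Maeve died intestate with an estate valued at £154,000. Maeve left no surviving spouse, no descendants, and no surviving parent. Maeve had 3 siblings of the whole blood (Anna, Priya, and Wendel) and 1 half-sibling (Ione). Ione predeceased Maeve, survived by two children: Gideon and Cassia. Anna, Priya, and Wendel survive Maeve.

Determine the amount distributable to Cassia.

The entire £154,000 passes to the siblings and their issue.
Counting each half-blood sibling's line as half a unit, there are 7/2 units in £154,000, so one unit is £44,000. Whole-blood lines (Anna, Priya, and Wendel) take £44,000 each; half-blood lines (Ione) take £22,000 each.
Ione's share (£22,000) is divided into 2 shares of £11,000: Gideon and Cassia each take £11,000.

Cassia receives £11,000.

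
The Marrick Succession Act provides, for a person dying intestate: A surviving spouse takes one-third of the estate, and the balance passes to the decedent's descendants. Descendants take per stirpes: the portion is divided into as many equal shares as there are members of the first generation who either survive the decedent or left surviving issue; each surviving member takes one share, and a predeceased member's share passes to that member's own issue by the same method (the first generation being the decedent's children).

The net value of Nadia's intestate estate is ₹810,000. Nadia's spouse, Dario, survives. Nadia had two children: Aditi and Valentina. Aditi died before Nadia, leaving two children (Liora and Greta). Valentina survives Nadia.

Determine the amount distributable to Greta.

Greta receives ₹135,000.

Dario takes one-third of ₹810,000 = ₹270,000. The remaining ₹540,000 passes to the descendants.
The descendants' portion (₹540,000) is divided into 2 shares of ₹270,000: Valentina takes ₹270,000; Aditi's ₹270,000 share passes to Aditi's issue.
Aditi's share (₹270,000) is divided into 2 shares of ₹135,000: Liora and Greta each take ₹135,000.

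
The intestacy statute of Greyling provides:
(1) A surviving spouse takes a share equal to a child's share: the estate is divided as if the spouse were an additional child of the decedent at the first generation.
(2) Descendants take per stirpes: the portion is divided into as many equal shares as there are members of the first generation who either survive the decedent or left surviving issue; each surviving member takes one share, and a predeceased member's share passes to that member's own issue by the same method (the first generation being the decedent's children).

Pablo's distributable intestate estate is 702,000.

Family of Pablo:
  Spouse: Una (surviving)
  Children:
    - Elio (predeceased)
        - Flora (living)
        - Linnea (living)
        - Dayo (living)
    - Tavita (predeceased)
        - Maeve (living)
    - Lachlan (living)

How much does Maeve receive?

Maeve receives 175,500.

The spouse counts as an additional share at the children's level, so there are 4 primary shares of 175,500. Una takes one such share (175,500).
The children's combined portion (526,500) is divided into 3 shares of 175,500: Lachlan takes 175,500; Elio's 175,500 share passes to Elio's issue; Tavita's 175,500 share passes to Tavita's issue.
Elio's share (175,500) is divided into 3 shares of 58,500: Flora, Linnea, and Dayo each take 58,500.
Tavita's share (175,500) passes entirely to Maeve.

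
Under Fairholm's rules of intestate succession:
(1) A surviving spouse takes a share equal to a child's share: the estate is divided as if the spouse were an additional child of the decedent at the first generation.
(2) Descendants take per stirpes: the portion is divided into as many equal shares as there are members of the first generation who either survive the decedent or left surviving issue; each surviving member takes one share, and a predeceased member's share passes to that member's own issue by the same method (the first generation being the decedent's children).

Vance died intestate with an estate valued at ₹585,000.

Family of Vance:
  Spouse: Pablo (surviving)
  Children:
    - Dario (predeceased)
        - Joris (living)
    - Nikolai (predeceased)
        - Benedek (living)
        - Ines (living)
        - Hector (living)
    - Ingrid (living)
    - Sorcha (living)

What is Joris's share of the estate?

The spouse counts as an additional share at the children's level, so there are 5 primary shares of ₹117,000. Pablo takes one such share (₹117,000).
The children's combined portion (₹468,000) is divided into 4 shares of ₹117,000: Ingrid and Sorcha each take ₹117,000; Dario's ₹117,000 share passes to Dario's issue; Nikolai's ₹117,000 share passes to Nikolai's issue.
Dario's share (₹117,000) passes entirely to Joris.
Nikolai's share (₹117,000) is divided into 3 shares of ₹39,000: Benedek, Ines, and Hector each take ₹39,000.

Joris receives ₹117,000.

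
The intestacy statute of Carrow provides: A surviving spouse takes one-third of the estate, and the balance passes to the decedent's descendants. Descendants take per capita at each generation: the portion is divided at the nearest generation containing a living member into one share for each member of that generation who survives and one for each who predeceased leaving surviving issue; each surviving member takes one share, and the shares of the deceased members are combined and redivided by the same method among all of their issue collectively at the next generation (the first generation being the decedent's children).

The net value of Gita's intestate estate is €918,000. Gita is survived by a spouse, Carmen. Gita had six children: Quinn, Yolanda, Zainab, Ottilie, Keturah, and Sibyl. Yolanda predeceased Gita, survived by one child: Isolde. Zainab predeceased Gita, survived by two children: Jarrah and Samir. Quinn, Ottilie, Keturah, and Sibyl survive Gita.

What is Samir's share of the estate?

Samir receives €68,000.

Carmen takes one-third of €918,000 = €306,000. The remaining €612,000 passes to the descendants.
The descendants' portion (€612,000) is divided at the children's generation into 6 shares of €102,000. Quinn, Ottilie, Keturah, and Sibyl each take €102,000. The 2 shares of the deceased (Yolanda and Zainab) are combined into a pool of €204,000.
That pool (€204,000) is divided at the grandchildren's generation equally among Isolde, Jarrah, and Samir: €68,000 each.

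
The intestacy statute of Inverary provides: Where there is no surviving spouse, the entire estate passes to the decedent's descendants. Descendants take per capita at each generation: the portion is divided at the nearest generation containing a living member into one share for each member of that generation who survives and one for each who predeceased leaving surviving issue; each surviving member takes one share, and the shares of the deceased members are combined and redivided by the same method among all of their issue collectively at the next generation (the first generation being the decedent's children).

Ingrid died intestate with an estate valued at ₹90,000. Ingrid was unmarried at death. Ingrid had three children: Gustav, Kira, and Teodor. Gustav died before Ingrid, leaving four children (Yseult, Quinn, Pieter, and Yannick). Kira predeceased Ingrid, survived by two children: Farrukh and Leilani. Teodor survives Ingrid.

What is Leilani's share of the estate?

The entire ₹90,000 passes to the descendants.
That amount (₹90,000) is divided at the children's generation into 3 shares of ₹30,000. Teodor takes ₹30,000. The 2 shares of the deceased (Gustav and Kira) are combined into a pool of ₹60,000.
That pool (₹60,000) is divided at the grandchildren's generation equally among Yseult, Quinn, Pieter, Yannick, Farrukh, and Leilani: ₹10,000 each.

Leilani receives ₹10,000.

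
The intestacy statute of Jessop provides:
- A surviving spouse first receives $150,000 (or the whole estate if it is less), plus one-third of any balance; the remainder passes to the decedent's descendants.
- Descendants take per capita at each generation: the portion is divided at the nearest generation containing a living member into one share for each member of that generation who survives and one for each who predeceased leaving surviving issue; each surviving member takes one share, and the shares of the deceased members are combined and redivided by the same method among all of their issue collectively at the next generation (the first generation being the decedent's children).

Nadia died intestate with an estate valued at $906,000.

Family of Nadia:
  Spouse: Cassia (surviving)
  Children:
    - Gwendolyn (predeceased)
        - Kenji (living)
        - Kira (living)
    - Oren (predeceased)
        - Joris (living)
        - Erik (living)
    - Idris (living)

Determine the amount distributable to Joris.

Joris receives $84,000.

Cassia first takes $150,000, leaving a balance of $756,000. Cassia then takes one-third of the balance ($252,000), for a total of $402,000. The remaining $504,000 passes to the descendants.
The descendants' portion ($504,000) is divided at the children's generation into 3 shares of $168,000. Idris takes $168,000. The 2 shares of the deceased (Gwendolyn and Oren) are combined into a pool of $336,000.
That pool ($336,000) is divided at the grandchildren's generation equally among Kenji, Kira, Joris, and Erik: $84,000 each.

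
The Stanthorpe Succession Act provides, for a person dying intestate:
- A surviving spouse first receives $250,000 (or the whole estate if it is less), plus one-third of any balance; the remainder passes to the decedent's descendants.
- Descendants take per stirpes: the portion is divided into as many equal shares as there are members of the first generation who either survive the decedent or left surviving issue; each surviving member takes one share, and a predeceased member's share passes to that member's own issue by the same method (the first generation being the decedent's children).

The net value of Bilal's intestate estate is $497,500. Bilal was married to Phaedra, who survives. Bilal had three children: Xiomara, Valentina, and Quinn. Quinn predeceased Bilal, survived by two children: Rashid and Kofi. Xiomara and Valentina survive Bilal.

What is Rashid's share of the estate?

Phaedra first takes $250,000, leaving a balance of $247,500. Phaedra then takes one-third of the balance ($82,500), for a total of $332,500. The remaining $165,000 passes to the descendants.
The descendants' portion ($165,000) is divided into 3 shares of $55,000: Xiomara and Valentina each take $55,000; Quinn's $55,000 share passes to Quinn's issue.
Quinn's share ($55,000) is divided into 2 shares of $27,500: Rashid and Kofi each take $27,500.

Rashid receives $27,500.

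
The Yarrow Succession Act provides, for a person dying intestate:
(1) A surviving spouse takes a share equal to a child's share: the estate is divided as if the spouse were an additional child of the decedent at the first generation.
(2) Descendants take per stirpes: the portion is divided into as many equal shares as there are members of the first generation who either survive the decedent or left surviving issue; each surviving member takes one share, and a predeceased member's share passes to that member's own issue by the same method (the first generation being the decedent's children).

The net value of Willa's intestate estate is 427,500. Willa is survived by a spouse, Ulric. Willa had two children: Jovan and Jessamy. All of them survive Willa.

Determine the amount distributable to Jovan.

Jovan receives 142,500.

The spouse counts as an additional share at the children's level, so there are 3 primary shares of 142,500. Ulric takes one such share (142,500).
The children's combined portion (285,000) is divided into 2 shares of 142,500: Jovan and Jessamy each take 142,500.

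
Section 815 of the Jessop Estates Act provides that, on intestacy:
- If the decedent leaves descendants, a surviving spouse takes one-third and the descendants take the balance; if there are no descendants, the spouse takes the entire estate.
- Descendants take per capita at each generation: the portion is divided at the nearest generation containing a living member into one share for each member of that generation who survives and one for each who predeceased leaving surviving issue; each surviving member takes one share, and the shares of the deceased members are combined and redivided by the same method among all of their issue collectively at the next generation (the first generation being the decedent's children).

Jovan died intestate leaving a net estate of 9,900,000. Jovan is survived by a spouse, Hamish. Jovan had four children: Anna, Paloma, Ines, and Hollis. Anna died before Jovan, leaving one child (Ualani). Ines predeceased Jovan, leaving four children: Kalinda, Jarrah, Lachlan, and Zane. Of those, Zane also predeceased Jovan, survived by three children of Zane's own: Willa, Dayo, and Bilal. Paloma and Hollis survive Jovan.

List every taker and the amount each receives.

Hamish: 3,300,000; Ualani: 660,000; Paloma: 1,650,000; Kalinda: 660,000; Jarrah: 660,000; Lachlan: 660,000; Willa: 220,000; Dayo: 220,000; Bilal: 220,000; Hollis: 1,650,000

Hamish takes one-third of 9,900,000 = 3,300,000. The remaining 6,600,000 passes to the descendants.
The descendants' portion (6,600,000) is divided at the children's generation into 4 shares of 1,650,000. Paloma and Hollis each take 1,650,000. The 2 shares of the deceased (Anna and Ines) are combined into a pool of 3,300,000.
That pool (3,300,000) is divided at the grandchildren's generation into 5 shares of 660,000. Ualani, Kalinda, Jarrah, and Lachlan each take 660,000. The remaining share for the deceased Zane (660,000) is carried to the next generation.
That pool (660,000) is divided at the great-grandchildren's generation equally among Willa, Dayo, and Bilal: 220,000 each.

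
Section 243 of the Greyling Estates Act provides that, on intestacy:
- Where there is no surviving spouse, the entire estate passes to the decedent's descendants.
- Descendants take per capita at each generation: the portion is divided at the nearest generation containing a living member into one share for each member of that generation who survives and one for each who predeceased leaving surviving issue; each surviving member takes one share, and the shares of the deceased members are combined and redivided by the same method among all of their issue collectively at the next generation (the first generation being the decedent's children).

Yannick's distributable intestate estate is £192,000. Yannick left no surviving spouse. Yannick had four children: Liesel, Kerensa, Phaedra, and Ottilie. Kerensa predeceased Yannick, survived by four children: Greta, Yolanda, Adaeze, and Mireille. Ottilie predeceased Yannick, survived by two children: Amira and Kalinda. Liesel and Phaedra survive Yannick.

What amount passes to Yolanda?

The entire £192,000 passes to the descendants.
That amount (£192,000) is divided at the children's generation into 4 shares of £48,000. Liesel and Phaedra each take £48,000. The 2 shares of the deceased (Kerensa and Ottilie) are combined into a pool of £96,000.
That pool (£96,000) is divided at the grandchildren's generation equally among Greta, Yolanda, Adaeze, Mireille, Amira, and Kalinda: £16,000 each.

Yolanda receives £16,000.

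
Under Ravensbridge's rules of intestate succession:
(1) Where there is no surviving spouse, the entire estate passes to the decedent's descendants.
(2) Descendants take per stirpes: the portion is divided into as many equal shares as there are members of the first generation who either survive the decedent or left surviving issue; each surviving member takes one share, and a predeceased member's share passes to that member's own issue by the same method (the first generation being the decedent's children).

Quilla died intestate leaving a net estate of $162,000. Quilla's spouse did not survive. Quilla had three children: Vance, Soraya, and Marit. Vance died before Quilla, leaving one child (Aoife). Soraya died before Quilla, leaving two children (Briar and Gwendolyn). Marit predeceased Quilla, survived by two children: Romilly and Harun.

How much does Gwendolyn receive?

The entire $162,000 passes to the descendants.
That amount ($162,000) is divided into 3 shares of $54,000: Vance's $54,000 share passes to Vance's issue; Soraya's $54,000 share passes to Soraya's issue; Marit's $54,000 share passes to Marit's issue.
Vance's share ($54,000) passes entirely to Aoife.
Soraya's share ($54,000) is divided into 2 shares of $27,000: Briar and Gwendolyn each take $27,000.
Marit's share ($54,000) is divided into 2 shares of $27,000: Romilly and Harun each take $27,000.

Gwendolyn receives $27,000.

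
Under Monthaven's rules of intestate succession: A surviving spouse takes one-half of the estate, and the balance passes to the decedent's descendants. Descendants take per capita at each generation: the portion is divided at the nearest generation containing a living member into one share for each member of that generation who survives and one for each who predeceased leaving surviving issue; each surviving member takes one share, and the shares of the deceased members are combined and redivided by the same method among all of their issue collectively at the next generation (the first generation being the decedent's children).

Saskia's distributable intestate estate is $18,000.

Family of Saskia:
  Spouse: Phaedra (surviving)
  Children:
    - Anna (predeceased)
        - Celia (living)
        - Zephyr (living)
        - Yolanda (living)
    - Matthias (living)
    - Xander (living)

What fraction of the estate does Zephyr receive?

Zephyr receives 1/18 of the estate.

Phaedra takes one-half of $18,000 = $9,000. The remaining $9,000 passes to the descendants.
The descendants' portion ($9,000) is divided at the children's generation into 3 shares of $3,000. Matthias and Xander each take $3,000. The remaining share for the deceased Anna ($3,000) is carried to the next generation.
That pool ($3,000) is divided at the grandchildren's generation equally among Celia, Zephyr, and Yolanda: $1,000 each.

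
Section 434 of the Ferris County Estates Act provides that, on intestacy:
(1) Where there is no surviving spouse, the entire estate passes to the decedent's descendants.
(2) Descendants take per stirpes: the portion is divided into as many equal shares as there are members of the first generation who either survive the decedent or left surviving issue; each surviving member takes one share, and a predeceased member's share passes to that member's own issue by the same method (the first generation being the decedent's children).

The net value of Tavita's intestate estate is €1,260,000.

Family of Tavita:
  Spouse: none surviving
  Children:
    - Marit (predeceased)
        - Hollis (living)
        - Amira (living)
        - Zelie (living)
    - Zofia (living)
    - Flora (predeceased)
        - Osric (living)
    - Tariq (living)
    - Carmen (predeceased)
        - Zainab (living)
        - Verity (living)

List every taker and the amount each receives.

Hollis: €84,000; Amira: €84,000; Zelie: €84,000; Zofia: €252,000; Osric: €252,000; Tariq: €252,000; Zainab: €126,000; Verity: €126,000

The entire €1,260,000 passes to the descendants.
That amount (€1,260,000) is divided into 5 shares of €252,000: Zofia and Tariq each take €252,000; Marit's €252,000 share passes to Marit's issue; Flora's €252,000 share passes to Flora's issue; Carmen's €252,000 share passes to Carmen's issue.
Marit's share (€252,000) is divided into 3 shares of €84,000: Hollis, Amira, and Zelie each take €84,000.
Flora's share (€252,000) passes entirely to Osric.
Carmen's share (€252,000) is divided into 2 shares of €126,000: Zainab and Verity each take €126,000.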